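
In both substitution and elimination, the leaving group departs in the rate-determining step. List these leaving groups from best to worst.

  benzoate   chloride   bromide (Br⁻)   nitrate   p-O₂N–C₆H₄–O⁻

bromide (Br⁻) > chloride > nitrate > benzoate > p-O₂N–C₆H₄–O⁻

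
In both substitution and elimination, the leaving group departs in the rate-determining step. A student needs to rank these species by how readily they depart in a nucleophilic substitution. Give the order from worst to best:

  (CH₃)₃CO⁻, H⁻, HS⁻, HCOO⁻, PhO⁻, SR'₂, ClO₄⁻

ClO₄⁻: pKₐ(HClO₄) ≈ -10
SR'₂: pKₐ(R'₂SH⁺) ≈ -7
HCOO⁻: pKₐ(HCOOH) ≈ 3.8
HS⁻: pKₐ(H₂S) ≈ 7
PhO⁻: pKₐ(C₆H₅OH (phenol)) ≈ 10
(CH₃)₃CO⁻: pKₐ(t-BuOH) ≈ 18
H⁻: pKₐ(H₂) ≈ 36
The question asks for worst first, so the sequence is read in increasing leaving-group ability.

H⁻ < (CH₃)₃CO⁻ < PhO⁻ < HS⁻ < HCOO⁻ < SR'₂ < ClO₄⁻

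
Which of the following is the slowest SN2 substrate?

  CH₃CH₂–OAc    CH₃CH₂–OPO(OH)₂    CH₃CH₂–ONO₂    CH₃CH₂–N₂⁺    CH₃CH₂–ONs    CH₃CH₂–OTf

CH₃CH₂–OAc

Same R in every case — rank the leaving groups.
Rank by basicity of the departing species: weakest base leaves most easily.
CH₃CH₂–N₂⁺ loses N₂: no meaningful conjugate acid; N₂ departs as an exceptionally stable neutral molecule
CH₃CH₂–OTf loses OTf⁻: pKₐ(CF₃SO₃H (triflic acid)) ≈ -14
CH₃CH₂–ONs loses ONs⁻: pKₐ(p-O₂NC₆H₄SO₃H) ≈ -3.5
CH₃CH₂–ONO₂ loses NO₃⁻: pKₐ(HNO₃) ≈ -1.3
CH₃CH₂–OPO(OH)₂ loses H₂PO₄⁻: pKₐ(H₃PO₄) ≈ 2.1
CH₃CH₂–OAc loses AcO⁻: pKₐ(CH₃COOH) ≈ 4.8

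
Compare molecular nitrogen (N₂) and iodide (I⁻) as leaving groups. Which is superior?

molecular nitrogen (N₂)

molecular nitrogen (N₂) is the better leaving group.
N₂ is the ultimate leaving group — it departs as an exceptionally stable neutral molecule, whereas iodide (I⁻) (pKₐ(HI) ≈ -10) is far more basic.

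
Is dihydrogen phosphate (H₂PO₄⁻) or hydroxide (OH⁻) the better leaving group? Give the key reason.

dihydrogen phosphate (H₂PO₄⁻) is the better leaving group.
pKₐ(H₃PO₄) ≈ 2.1 versus pKₐ(H₂O) ≈ 15.7: dihydrogen phosphate (H₂PO₄⁻) is the much weaker base.
Moderate base; biological leaving group after further activation.

dihydrogen phosphate (H₂PO₄⁻)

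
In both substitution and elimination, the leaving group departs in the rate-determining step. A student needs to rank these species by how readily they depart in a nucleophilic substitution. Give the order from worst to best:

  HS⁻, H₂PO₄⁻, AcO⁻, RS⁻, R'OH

R'OH: pKₐ(R'OH₂⁺) ≈ -2.4
H₂PO₄⁻: pKₐ(H₃PO₄) ≈ 2.1
AcO⁻: pKₐ(CH₃COOH) ≈ 4.8
HS⁻: pKₐ(H₂S) ≈ 7
RS⁻: pKₐ(RSH (a thiol)) ≈ 10.5
Reversing gives the worst-to-best order requested.

RS⁻ < HS⁻ < AcO⁻ < H₂PO₄⁻ < R'OH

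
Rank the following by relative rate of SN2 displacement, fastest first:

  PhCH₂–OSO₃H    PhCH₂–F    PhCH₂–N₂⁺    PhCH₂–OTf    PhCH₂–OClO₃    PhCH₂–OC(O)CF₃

PhCH₂–N₂⁺ > PhCH₂–OTf > PhCH₂–OClO₃ > PhCH₂–OSO₃H > PhCH₂–OC(O)CF₃ > PhCH₂–F

The skeletons are identical, so relative rate is governed entirely by leaving-group ability.
A good leaving group is a weak base: the lower the pKₐ of its conjugate acid, the more readily it departs.
PhCH₂–N₂⁺ loses N₂: no meaningful conjugate acid; N₂ departs as an exceptionally stable neutral molecule
PhCH₂–OTf loses OTf⁻: pKₐ(CF₃SO₃H (triflic acid)) ≈ -14
PhCH₂–OClO₃ loses ClO₄⁻: pKₐ(HClO₄) ≈ -10
PhCH₂–OSO₃H loses HSO₄⁻: pKₐ(H₂SO₄) ≈ -3
PhCH₂–OC(O)CF₃ loses CF₃COO⁻: pKₐ(CF₃COOH) ≈ 0.2
PhCH₂–F loses F⁻: pKₐ(HF) ≈ 3.2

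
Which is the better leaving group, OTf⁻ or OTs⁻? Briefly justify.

OTf⁻

OTf⁻ is the better leaving group.
pKₐ(CF₃SO₃H (triflic acid)) ≈ -14 versus pKₐ(p-CH₃C₆H₄SO₃H (TsOH)) ≈ -2.8: OTf⁻ is the much weaker base.
Charge spread over three oxygens and a CF₃ group; the premier leaving group in synthesis.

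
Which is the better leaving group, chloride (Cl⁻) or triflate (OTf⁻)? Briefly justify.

triflate (OTf⁻)

triflate (OTf⁻) is the better leaving group.
pKₐ(CF₃SO₃H (triflic acid)) ≈ -14 versus pKₐ(HCl) ≈ -7: triflate (OTf⁻) is the much weaker base.
Charge spread over three oxygens and a CF₃ group; the premier leaving group in synthesis.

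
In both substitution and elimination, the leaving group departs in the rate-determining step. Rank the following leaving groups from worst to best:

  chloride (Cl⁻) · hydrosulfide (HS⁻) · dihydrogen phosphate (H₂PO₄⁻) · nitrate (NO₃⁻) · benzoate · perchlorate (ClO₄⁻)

perchlorate (ClO₄⁻): pKₐ(HClO₄) ≈ -10
chloride (Cl⁻): pKₐ(HCl) ≈ -7
nitrate (NO₃⁻): pKₐ(HNO₃) ≈ -1.3
dihydrogen phosphate (H₂PO₄⁻): pKₐ(H₃PO₄) ≈ 2.1
benzoate: pKₐ(C₆H₅COOH) ≈ 4.2 — aryl carboxylate
hydrosulfide (HS⁻): pKₐ(H₂S) ≈ 7 — larger and more polarisable than the oxygen analogue
Reversing gives the worst-to-best order requested.

hydrosulfide (HS⁻) < benzoate < dihydrogen phosphate (H₂PO₄⁻) < nitrate (NO₃⁻) < chloride (Cl⁻) < perchlorate (ClO₄⁻)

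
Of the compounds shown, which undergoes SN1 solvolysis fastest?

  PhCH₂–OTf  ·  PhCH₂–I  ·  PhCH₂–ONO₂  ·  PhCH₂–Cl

PhCH₂–OTf

Identical carbon frameworks mean the comparison reduces to leaving-group quality.
Leaving-group ability tracks the stability of the departed species; conjugate-acid pKₐ is the usual yardstick (lower pKₐ → better LG).
PhCH₂–OTf loses OTf⁻: pKₐ(CF₃SO₃H (triflic acid)) ≈ -14
PhCH₂–I loses I⁻: pKₐ(HI) ≈ -10
PhCH₂–Cl loses Cl⁻: pKₐ(HCl) ≈ -7
PhCH₂–ONO₂ loses NO₃⁻: pKₐ(HNO₃) ≈ -1.3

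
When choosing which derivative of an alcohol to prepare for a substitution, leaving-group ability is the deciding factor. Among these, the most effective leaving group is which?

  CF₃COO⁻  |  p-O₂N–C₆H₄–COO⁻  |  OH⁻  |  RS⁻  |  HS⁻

A good leaving group is a weak base: the lower the pKₐ of its conjugate acid, the more readily it departs.
CF₃COO⁻: pKₐ(CF₃COOH) ≈ 0.2
p-O₂N–C₆H₄–COO⁻: pKₐ(p-nitrobenzoic acid) ≈ 3.4
HS⁻: pKₐ(H₂S) ≈ 7
RS⁻: pKₐ(RSH (a thiol)) ≈ 10.5
OH⁻: pKₐ(H₂O) ≈ 15.7

CF₃COO⁻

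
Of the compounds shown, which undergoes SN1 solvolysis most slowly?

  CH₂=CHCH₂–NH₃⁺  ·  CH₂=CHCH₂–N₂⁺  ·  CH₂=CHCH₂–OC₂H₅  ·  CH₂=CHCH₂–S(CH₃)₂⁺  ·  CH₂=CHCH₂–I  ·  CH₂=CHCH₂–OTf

The skeletons are identical, so relative rate is governed entirely by leaving-group ability.
A good leaving group is a weak base: the lower the pKₐ of its conjugate acid, the more readily it departs.
CH₂=CHCH₂–N₂⁺ loses N₂: no meaningful conjugate acid; N₂ departs as an exceptionally stable neutral molecule
CH₂=CHCH₂–OTf loses OTf⁻: pKₐ(CF₃SO₃H (triflic acid)) ≈ -14
CH₂=CHCH₂–I loses I⁻: pKₐ(HI) ≈ -10
CH₂=CHCH₂–S(CH₃)₂⁺ loses SR'₂: pKₐ(R'₂SH⁺) ≈ -7
CH₂=CHCH₂–NH₃⁺ loses NH₃: pKₐ(NH₄⁺) ≈ 9.2
CH₂=CHCH₂–OC₂H₅ loses CH₃CH₂O⁻: pKₐ(CH₃CH₂OH) ≈ 16

CH₂=CHCH₂–OC₂H₅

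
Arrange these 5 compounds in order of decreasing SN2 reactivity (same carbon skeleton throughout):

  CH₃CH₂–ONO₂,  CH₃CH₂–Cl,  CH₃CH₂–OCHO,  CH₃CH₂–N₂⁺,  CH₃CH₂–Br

CH₃CH₂–N₂⁺ > CH₃CH₂–Br > CH₃CH₂–Cl > CH₃CH₂–ONO₂ > CH₃CH₂–OCHO

Identical carbon frameworks mean the comparison reduces to leaving-group quality.
The more stable X⁻ (or X) is on its own — i.e. the weaker a base it is — the better a leaving group it makes.
CH₃CH₂–N₂⁺ loses N₂: no meaningful conjugate acid; N₂ departs as an exceptionally stable neutral molecule
CH₃CH₂–Br loses Br⁻: pKₐ(HBr) ≈ -9
CH₃CH₂–Cl loses Cl⁻: pKₐ(HCl) ≈ -7
CH₃CH₂–ONO₂ loses NO₃⁻: pKₐ(HNO₃) ≈ -1.3
CH₃CH₂–OCHO loses HCOO⁻: pKₐ(HCOOH) ≈ 3.8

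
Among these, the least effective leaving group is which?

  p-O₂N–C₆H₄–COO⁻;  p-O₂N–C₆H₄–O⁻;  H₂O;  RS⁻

H₂O: pKₐ(H₃O⁺) ≈ -1.7
p-O₂N–C₆H₄–COO⁻: pKₐ(p-nitrobenzoic acid) ≈ 3.4
p-O₂N–C₆H₄–O⁻: pKₐ(p-nitrophenol) ≈ 7.2
RS⁻: pKₐ(RSH (a thiol)) ≈ 10.5

RS⁻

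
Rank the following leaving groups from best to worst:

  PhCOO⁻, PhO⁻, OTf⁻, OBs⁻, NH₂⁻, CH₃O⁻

OTf⁻ > OBs⁻ > PhCOO⁻ > PhO⁻ > CH₃O⁻ > NH₂⁻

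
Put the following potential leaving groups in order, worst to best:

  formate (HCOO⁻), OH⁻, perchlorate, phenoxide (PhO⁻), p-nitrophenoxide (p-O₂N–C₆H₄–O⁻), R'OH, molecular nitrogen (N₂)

The more stable X⁻ (or X) is on its own — i.e. the weaker a base it is — the better a leaving group it makes.
molecular nitrogen (N₂): no meaningful conjugate acid; N₂ departs as an exceptionally stable neutral molecule
perchlorate: pKₐ(HClO₄) ≈ -10 — extremely weak base; rarely used for safety reasons
R'OH: pKₐ(R'OH₂⁺) ≈ -2.4 — neutral; leaves from a protonated ether (an oxonium ion, R–O(H)R'⁺)
formate (HCOO⁻): pKₐ(HCOOH) ≈ 3.8 — resonance-stabilised carboxylate
p-nitrophenoxide (p-O₂N–C₆H₄–O⁻): pKₐ(p-nitrophenol) ≈ 7.2
phenoxide (PhO⁻): pKₐ(C₆H₅OH (phenol)) ≈ 10 — resonance into the ring helps, but still a poor LG
OH⁻: pKₐ(H₂O) ≈ 15.7 — strong base; essentially never leaves without prior activation
The question asks for worst first, so the sequence is read in increasing leaving-group ability.

OH⁻ < phenoxide (PhO⁻) < p-nitrophenoxide (p-O₂N–C₆H₄–O⁻) < formate (HCOO⁻) < R'OH < perchlorate < molecular nitrogen (N₂)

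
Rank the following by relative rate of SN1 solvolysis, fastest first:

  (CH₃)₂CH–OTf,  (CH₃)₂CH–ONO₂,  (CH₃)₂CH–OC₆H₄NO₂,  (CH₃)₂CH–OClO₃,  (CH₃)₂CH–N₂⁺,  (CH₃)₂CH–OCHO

Identical carbon frameworks mean the comparison reduces to leaving-group quality.
A good leaving group is a weak base: the lower the pKₐ of its conjugate acid, the more readily it departs.
(CH₃)₂CH–N₂⁺ loses N₂: no meaningful conjugate acid; N₂ departs as an exceptionally stable neutral molecule
(CH₃)₂CH–OTf loses OTf⁻: pKₐ(CF₃SO₃H (triflic acid)) ≈ -14
(CH₃)₂CH–OClO₃ loses ClO₄⁻: pKₐ(HClO₄) ≈ -10
(CH₃)₂CH–ONO₂ loses NO₃⁻: pKₐ(HNO₃) ≈ -1.3
(CH₃)₂CH–OCHO loses HCOO⁻: pKₐ(HCOOH) ≈ 3.8
(CH₃)₂CH–OC₆H₄NO₂ loses p-O₂N–C₆H₄–O⁻: pKₐ(p-nitrophenol) ≈ 7.2

(CH₃)₂CH–N₂⁺ > (CH₃)₂CH–OTf > (CH₃)₂CH–OClO₃ > (CH₃)₂CH–ONO₂ > (CH₃)₂CH–OCHO > (CH₃)₂CH–OC₆H₄NO₂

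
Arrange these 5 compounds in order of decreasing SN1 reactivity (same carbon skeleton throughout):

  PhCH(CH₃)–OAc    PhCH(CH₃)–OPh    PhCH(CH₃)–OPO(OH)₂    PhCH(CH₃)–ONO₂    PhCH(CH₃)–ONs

With the same alkyl group throughout, only the leaving group differentiates the rates.
Rank by basicity of the departing species: weakest base leaves most easily.
PhCH(CH₃)–ONs loses ONs⁻: pKₐ(p-O₂NC₆H₄SO₃H) ≈ -3.5
PhCH(CH₃)–ONO₂ loses NO₃⁻: pKₐ(HNO₃) ≈ -1.3
PhCH(CH₃)–OPO(OH)₂ loses H₂PO₄⁻: pKₐ(H₃PO₄) ≈ 2.1
PhCH(CH₃)–OAc loses AcO⁻: pKₐ(CH₃COOH) ≈ 4.8
PhCH(CH₃)–OPh loses PhO⁻: pKₐ(C₆H₅OH (phenol)) ≈ 10

PhCH(CH₃)–ONs > PhCH(CH₃)–ONO₂ > PhCH(CH₃)–OPO(OH)₂ > PhCH(CH₃)–OAc > PhCH(CH₃)–OPh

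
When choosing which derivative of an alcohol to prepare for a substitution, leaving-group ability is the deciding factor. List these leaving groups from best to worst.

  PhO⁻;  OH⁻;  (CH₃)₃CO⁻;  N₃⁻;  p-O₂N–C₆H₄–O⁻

N₃⁻ > p-O₂N–C₆H₄–O⁻ > PhO⁻ > OH⁻ > (CH₃)₃CO⁻

Leaving-group ability tracks the stability of the departed species; conjugate-acid pKₐ is the usual yardstick (lower pKₐ → better LG).
N₃⁻: pKₐ(HN₃) ≈ 4.7
p-O₂N–C₆H₄–O⁻: pKₐ(p-nitrophenol) ≈ 7.2
PhO⁻: pKₐ(C₆H₅OH (phenol)) ≈ 10
OH⁻: pKₐ(H₂O) ≈ 15.7
(CH₃)₃CO⁻: pKₐ(t-BuOH) ≈ 18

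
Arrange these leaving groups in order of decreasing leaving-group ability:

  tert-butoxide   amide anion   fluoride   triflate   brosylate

triflate > brosylate > fluoride > tert-butoxide > amide anion

triflate: pKₐ(CF₃SO₃H (triflic acid)) ≈ -14
brosylate: pKₐ(p-BrC₆H₄SO₃H) ≈ -2.8 — arenesulfonate with a p-bromo substituent
fluoride: pKₐ(HF) ≈ 3.2
tert-butoxide: pKₐ(t-BuOH) ≈ 18 — bulky, strongly basic alkoxide
amide anion: pKₐ(NH₃) ≈ 38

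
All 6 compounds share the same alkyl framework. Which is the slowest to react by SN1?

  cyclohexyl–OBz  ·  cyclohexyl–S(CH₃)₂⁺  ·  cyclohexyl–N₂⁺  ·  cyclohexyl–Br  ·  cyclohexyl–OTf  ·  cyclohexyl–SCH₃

cyclohexyl–SCH₃

Same R in every case — rank the leaving groups.
Rank by basicity of the departing species: weakest base leaves most easily.
cyclohexyl–N₂⁺ loses N₂: no meaningful conjugate acid; N₂ departs as an exceptionally stable neutral molecule
cyclohexyl–OTf loses OTf⁻: pKₐ(CF₃SO₃H (triflic acid)) ≈ -14
cyclohexyl–Br loses Br⁻: pKₐ(HBr) ≈ -9
cyclohexyl–S(CH₃)₂⁺ loses SR'₂: pKₐ(R'₂SH⁺) ≈ -7
cyclohexyl–OBz loses PhCOO⁻: pKₐ(C₆H₅COOH) ≈ 4.2
cyclohexyl–SCH₃ loses RS⁻: pKₐ(RSH (a thiol)) ≈ 10.5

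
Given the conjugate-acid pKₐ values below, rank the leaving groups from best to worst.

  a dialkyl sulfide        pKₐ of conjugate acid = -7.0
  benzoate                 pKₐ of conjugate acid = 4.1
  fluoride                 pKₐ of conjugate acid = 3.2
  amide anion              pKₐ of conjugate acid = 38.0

Lower conjugate-acid pKₐ ⇒ weaker base ⇒ better leaving group.
Sorting by the given values: a dialkyl sulfide (-7.0), fluoride (3.2), benzoate (4.1), amide anion (38.0).

a dialkyl sulfide > fluoride > benzoate > amide anion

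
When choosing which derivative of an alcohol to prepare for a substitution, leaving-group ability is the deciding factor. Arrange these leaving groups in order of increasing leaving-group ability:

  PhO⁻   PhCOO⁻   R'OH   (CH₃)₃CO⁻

Rank by basicity of the departing species: weakest base leaves most easily.
R'OH: pKₐ(R'OH₂⁺) ≈ -2.4
PhCOO⁻: pKₐ(C₆H₅COOH) ≈ 4.2
PhO⁻: pKₐ(C₆H₅OH (phenol)) ≈ 10
(CH₃)₃CO⁻: pKₐ(t-BuOH) ≈ 18
The question asks for worst first, so the sequence is read in increasing leaving-group ability.

(CH₃)₃CO⁻ < PhO⁻ < PhCOO⁻ < R'OH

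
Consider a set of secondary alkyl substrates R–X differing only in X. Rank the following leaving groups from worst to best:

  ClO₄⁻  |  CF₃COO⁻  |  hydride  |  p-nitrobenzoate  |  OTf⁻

Leaving-group ability tracks the stability of the departed species; conjugate-acid pKₐ is the usual yardstick (lower pKₐ → better LG).
OTf⁻: pKₐ(CF₃SO₃H (triflic acid)) ≈ -14
ClO₄⁻: pKₐ(HClO₄) ≈ -10
CF₃COO⁻: pKₐ(CF₃COOH) ≈ 0.2
p-nitrobenzoate: pKₐ(p-nitrobenzoic acid) ≈ 3.4
hydride: pKₐ(H₂) ≈ 36
The question asks for worst first, so the sequence is read in increasing leaving-group ability.

hydride < p-nitrobenzoate < CF₃COO⁻ < ClO₄⁻ < OTf⁻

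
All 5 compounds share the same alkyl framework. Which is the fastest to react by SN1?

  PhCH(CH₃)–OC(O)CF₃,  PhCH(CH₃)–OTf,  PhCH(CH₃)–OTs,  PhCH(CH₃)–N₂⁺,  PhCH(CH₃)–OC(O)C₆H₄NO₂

Same R in every case — rank the leaving groups.
Rank by basicity of the departing species: weakest base leaves most easily.
PhCH(CH₃)–N₂⁺ loses N₂: no meaningful conjugate acid; N₂ departs as an exceptionally stable neutral molecule
PhCH(CH₃)–OTf loses OTf⁻: pKₐ(CF₃SO₃H (triflic acid)) ≈ -14
PhCH(CH₃)–OTs loses OTs⁻: pKₐ(p-CH₃C₆H₄SO₃H (TsOH)) ≈ -2.8
PhCH(CH₃)–OC(O)CF₃ loses CF₃COO⁻: pKₐ(CF₃COOH) ≈ 0.2
PhCH(CH₃)–OC(O)C₆H₄NO₂ loses p-O₂N–C₆H₄–COO⁻: pKₐ(p-nitrobenzoic acid) ≈ 3.4

PhCH(CH₃)–N₂⁺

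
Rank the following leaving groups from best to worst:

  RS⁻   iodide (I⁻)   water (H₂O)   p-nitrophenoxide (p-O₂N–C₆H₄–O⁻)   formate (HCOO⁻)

Rank by basicity of the departing species: weakest base leaves most easily.
iodide (I⁻): pKₐ(HI) ≈ -10
water (H₂O): pKₐ(H₃O⁺) ≈ -1.7
formate (HCOO⁻): pKₐ(HCOOH) ≈ 3.8
p-nitrophenoxide (p-O₂N–C₆H₄–O⁻): pKₐ(p-nitrophenol) ≈ 7.2
RS⁻: pKₐ(RSH (a thiol)) ≈ 10.5

iodide (I⁻) > water (H₂O) > formate (HCOO⁻) > p-nitrophenoxide (p-O₂N–C₆H₄–O⁻) > RS⁻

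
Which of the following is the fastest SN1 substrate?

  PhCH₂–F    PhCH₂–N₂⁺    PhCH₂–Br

PhCH₂–N₂⁺

With the same alkyl group throughout, only the leaving group differentiates the rates.
Leaving-group ability tracks the stability of the departed species; conjugate-acid pKₐ is the usual yardstick (lower pKₐ → better LG).
PhCH₂–N₂⁺ loses N₂: no meaningful conjugate acid; N₂ departs as an exceptionally stable neutral molecule
PhCH₂–Br loses Br⁻: pKₐ(HBr) ≈ -9
PhCH₂–F loses F⁻: pKₐ(HF) ≈ 3.2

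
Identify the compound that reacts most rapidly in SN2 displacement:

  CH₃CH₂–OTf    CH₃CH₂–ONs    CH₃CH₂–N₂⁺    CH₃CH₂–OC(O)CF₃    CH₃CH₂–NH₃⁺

CH₃CH₂–N₂⁺

Identical carbon frameworks mean the comparison reduces to leaving-group quality.
Leaving-group ability tracks the stability of the departed species; conjugate-acid pKₐ is the usual yardstick (lower pKₐ → better LG).
CH₃CH₂–N₂⁺ loses N₂: no meaningful conjugate acid; N₂ departs as an exceptionally stable neutral molecule
CH₃CH₂–OTf loses OTf⁻: pKₐ(CF₃SO₃H (triflic acid)) ≈ -14
CH₃CH₂–ONs loses ONs⁻: pKₐ(p-O₂NC₆H₄SO₃H) ≈ -3.5
CH₃CH₂–OC(O)CF₃ loses CF₃COO⁻: pKₐ(CF₃COOH) ≈ 0.2
CH₃CH₂–NH₃⁺ loses NH₃: pKₐ(NH₄⁺) ≈ 9.2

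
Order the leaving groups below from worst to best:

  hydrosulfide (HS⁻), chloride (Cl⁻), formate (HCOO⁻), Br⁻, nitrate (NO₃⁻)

hydrosulfide (HS⁻) < formate (HCOO⁻) < nitrate (NO₃⁻) < chloride (Cl⁻) < Br⁻

Rank by basicity of the departing species: weakest base leaves most easily.
Br⁻: pKₐ(HBr) ≈ -9 — weak base; good leaving group
chloride (Cl⁻): pKₐ(HCl) ≈ -7 — moderately weak base
nitrate (NO₃⁻): pKₐ(HNO₃) ≈ -1.3
formate (HCOO⁻): pKₐ(HCOOH) ≈ 3.8 — resonance-stabilised carboxylate
hydrosulfide (HS⁻): pKₐ(H₂S) ≈ 7 — larger and more polarisable than the oxygen analogue
Reversing gives the worst-to-best order requested.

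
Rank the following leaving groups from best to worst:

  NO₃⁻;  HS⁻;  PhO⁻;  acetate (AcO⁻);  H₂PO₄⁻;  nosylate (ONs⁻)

nosylate (ONs⁻) > NO₃⁻ > H₂PO₄⁻ > acetate (AcO⁻) > HS⁻ > PhO⁻

nosylate (ONs⁻): pKₐ(p-O₂NC₆H₄SO₃H) ≈ -3.5 — p-nitro group further stabilises the sulfonate
NO₃⁻: pKₐ(HNO₃) ≈ -1.3 — resonance-delocalised over three oxygens
H₂PO₄⁻: pKₐ(H₃PO₄) ≈ 2.1 — moderate base; biological leaving group after further activation
acetate (AcO⁻): pKₐ(CH₃COOH) ≈ 4.8 — resonance-stabilised but still a weak base
HS⁻: pKₐ(H₂S) ≈ 7 — larger and more polarisable than the oxygen analogue
PhO⁻: pKₐ(C₆H₅OH (phenol)) ≈ 10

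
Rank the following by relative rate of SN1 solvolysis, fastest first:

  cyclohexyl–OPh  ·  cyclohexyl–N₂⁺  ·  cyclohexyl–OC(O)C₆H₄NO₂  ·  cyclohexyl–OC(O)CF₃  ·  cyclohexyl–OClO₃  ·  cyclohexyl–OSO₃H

Same R in every case — rank the leaving groups.
The more stable X⁻ (or X) is on its own — i.e. the weaker a base it is — the better a leaving group it makes.
cyclohexyl–N₂⁺ loses N₂: no meaningful conjugate acid; N₂ departs as an exceptionally stable neutral molecule
cyclohexyl–OClO₃ loses ClO₄⁻: pKₐ(HClO₄) ≈ -10
cyclohexyl–OSO₃H loses HSO₄⁻: pKₐ(H₂SO₄) ≈ -3
cyclohexyl–OC(O)CF₃ loses CF₃COO⁻: pKₐ(CF₃COOH) ≈ 0.2
cyclohexyl–OC(O)C₆H₄NO₂ loses p-O₂N–C₆H₄–COO⁻: pKₐ(p-nitrobenzoic acid) ≈ 3.4
cyclohexyl–OPh loses PhO⁻: pKₐ(C₆H₅OH (phenol)) ≈ 10

cyclohexyl–N₂⁺ > cyclohexyl–OClO₃ > cyclohexyl–OSO₃H > cyclohexyl–OC(O)CF₃ > cyclohexyl–OC(O)C₆H₄NO₂ > cyclohexyl–OPh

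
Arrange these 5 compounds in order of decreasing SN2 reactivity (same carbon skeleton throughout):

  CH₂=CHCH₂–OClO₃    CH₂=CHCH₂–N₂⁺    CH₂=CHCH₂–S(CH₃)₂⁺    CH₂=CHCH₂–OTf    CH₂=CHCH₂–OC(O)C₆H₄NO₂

CH₂=CHCH₂–N₂⁺ > CH₂=CHCH₂–OTf > CH₂=CHCH₂–OClO₃ > CH₂=CHCH₂–S(CH₃)₂⁺ > CH₂=CHCH₂–OC(O)C₆H₄NO₂

Identical carbon frameworks mean the comparison reduces to leaving-group quality.
The more stable X⁻ (or X) is on its own — i.e. the weaker a base it is — the better a leaving group it makes.
CH₂=CHCH₂–N₂⁺ loses N₂: no meaningful conjugate acid; N₂ departs as an exceptionally stable neutral molecule
CH₂=CHCH₂–OTf loses OTf⁻: pKₐ(CF₃SO₃H (triflic acid)) ≈ -14
CH₂=CHCH₂–OClO₃ loses ClO₄⁻: pKₐ(HClO₄) ≈ -10
CH₂=CHCH₂–S(CH₃)₂⁺ loses SR'₂: pKₐ(R'₂SH⁺) ≈ -7
CH₂=CHCH₂–OC(O)C₆H₄NO₂ loses p-O₂N–C₆H₄–COO⁻: pKₐ(p-nitrobenzoic acid) ≈ 3.4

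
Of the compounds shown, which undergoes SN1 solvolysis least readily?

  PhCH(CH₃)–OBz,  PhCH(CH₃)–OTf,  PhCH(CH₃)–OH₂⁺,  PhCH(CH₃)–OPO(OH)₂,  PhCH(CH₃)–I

PhCH(CH₃)–OBz

Identical carbon frameworks mean the comparison reduces to leaving-group quality.
The more stable X⁻ (or X) is on its own — i.e. the weaker a base it is — the better a leaving group it makes.
PhCH(CH₃)–OTf loses OTf⁻: pKₐ(CF₃SO₃H (triflic acid)) ≈ -14
PhCH(CH₃)–I loses I⁻: pKₐ(HI) ≈ -10
PhCH(CH₃)–OH₂⁺ loses H₂O: pKₐ(H₃O⁺) ≈ -1.7
PhCH(CH₃)–OPO(OH)₂ loses H₂PO₄⁻: pKₐ(H₃PO₄) ≈ 2.1
PhCH(CH₃)–OBz loses PhCOO⁻: pKₐ(C₆H₅COOH) ≈ 4.2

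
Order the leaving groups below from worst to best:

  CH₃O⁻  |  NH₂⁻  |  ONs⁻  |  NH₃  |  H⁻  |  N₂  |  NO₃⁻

N₂: no meaningful conjugate acid; N₂ departs as an exceptionally stable neutral molecule
ONs⁻: pKₐ(p-O₂NC₆H₄SO₃H) ≈ -3.5 — p-nitro group further stabilises the sulfonate
NO₃⁻: pKₐ(HNO₃) ≈ -1.3 — resonance-delocalised over three oxygens
NH₃: pKₐ(NH₄⁺) ≈ 9.2 — neutral but moderately basic; leaves from R–NH₃⁺
CH₃O⁻: pKₐ(CH₃OH) ≈ 15.5
H⁻: pKₐ(H₂) ≈ 36 — extremely strong base; leaves only in special hydride-transfer contexts
NH₂⁻: pKₐ(NH₃) ≈ 38 — extremely strong base; never a leaving group
Reversing gives the worst-to-best order requested.

NH₂⁻ < H⁻ < CH₃O⁻ < NH₃ < NO₃⁻ < ONs⁻ < N₂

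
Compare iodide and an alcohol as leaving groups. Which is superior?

iodide

iodide is the better leaving group.
pKₐ(HI) ≈ -10 versus pKₐ(R'OH₂⁺) ≈ -2.4: iodide is the much weaker base.
Large, highly polarisable; very weak base.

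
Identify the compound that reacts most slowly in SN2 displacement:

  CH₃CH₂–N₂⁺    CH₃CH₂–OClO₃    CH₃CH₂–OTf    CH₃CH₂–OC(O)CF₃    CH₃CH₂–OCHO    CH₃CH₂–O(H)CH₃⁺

CH₃CH₂–OCHO

With the same alkyl group throughout, only the leaving group differentiates the rates.
A good leaving group is a weak base: the lower the pKₐ of its conjugate acid, the more readily it departs.
CH₃CH₂–N₂⁺ loses N₂: no meaningful conjugate acid; N₂ departs as an exceptionally stable neutral molecule
CH₃CH₂–OTf loses OTf⁻: pKₐ(CF₃SO₃H (triflic acid)) ≈ -14
CH₃CH₂–OClO₃ loses ClO₄⁻: pKₐ(HClO₄) ≈ -10
CH₃CH₂–O(H)CH₃⁺ loses R'OH: pKₐ(R'OH₂⁺) ≈ -2.4
CH₃CH₂–OC(O)CF₃ loses CF₃COO⁻: pKₐ(CF₃COOH) ≈ 0.2
CH₃CH₂–OCHO loses HCOO⁻: pKₐ(HCOOH) ≈ 3.8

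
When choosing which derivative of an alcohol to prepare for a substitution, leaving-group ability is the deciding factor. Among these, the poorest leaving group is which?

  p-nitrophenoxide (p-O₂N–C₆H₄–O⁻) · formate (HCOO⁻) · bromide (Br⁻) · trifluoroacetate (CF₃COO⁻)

Rank by basicity of the departing species: weakest base leaves most easily.
bromide (Br⁻): pKₐ(HBr) ≈ -9
trifluoroacetate (CF₃COO⁻): pKₐ(CF₃COOH) ≈ 0.2
formate (HCOO⁻): pKₐ(HCOOH) ≈ 3.8
p-nitrophenoxide (p-O₂N–C₆H₄–O⁻): pKₐ(p-nitrophenol) ≈ 7.2

p-nitrophenoxide (p-O₂N–C₆H₄–O⁻)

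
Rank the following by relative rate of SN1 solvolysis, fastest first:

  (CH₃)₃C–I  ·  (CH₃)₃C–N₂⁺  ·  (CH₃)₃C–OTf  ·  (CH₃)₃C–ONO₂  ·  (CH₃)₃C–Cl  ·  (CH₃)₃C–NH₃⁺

Same R in every case — rank the leaving groups.
Rank by basicity of the departing species: weakest base leaves most easily.
(CH₃)₃C–N₂⁺ loses N₂: no meaningful conjugate acid; N₂ departs as an exceptionally stable neutral molecule
(CH₃)₃C–OTf loses OTf⁻: pKₐ(CF₃SO₃H (triflic acid)) ≈ -14
(CH₃)₃C–I loses I⁻: pKₐ(HI) ≈ -10
(CH₃)₃C–Cl loses Cl⁻: pKₐ(HCl) ≈ -7
(CH₃)₃C–ONO₂ loses NO₃⁻: pKₐ(HNO₃) ≈ -1.3
(CH₃)₃C–NH₃⁺ loses NH₃: pKₐ(NH₄⁺) ≈ 9.2

(CH₃)₃C–N₂⁺ > (CH₃)₃C–OTf > (CH₃)₃C–I > (CH₃)₃C–Cl > (CH₃)₃C–ONO₂ > (CH₃)₃C–NH₃⁺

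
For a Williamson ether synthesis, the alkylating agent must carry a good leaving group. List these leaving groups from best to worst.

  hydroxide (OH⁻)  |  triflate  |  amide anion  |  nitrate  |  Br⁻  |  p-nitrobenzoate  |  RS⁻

triflate > Br⁻ > nitrate > p-nitrobenzoate > RS⁻ > hydroxide (OH⁻) > amide anion

Rank by basicity of the departing species: weakest base leaves most easily.
triflate: pKₐ(CF₃SO₃H (triflic acid)) ≈ -14
Br⁻: pKₐ(HBr) ≈ -9
nitrate: pKₐ(HNO₃) ≈ -1.3 — resonance-delocalised over three oxygens
p-nitrobenzoate: pKₐ(p-nitrobenzoic acid) ≈ 3.4 — electron-withdrawing nitro group stabilises the carboxylate
RS⁻: pKₐ(RSH (a thiol)) ≈ 10.5
hydroxide (OH⁻): pKₐ(H₂O) ≈ 15.7
amide anion: pKₐ(NH₃) ≈ 38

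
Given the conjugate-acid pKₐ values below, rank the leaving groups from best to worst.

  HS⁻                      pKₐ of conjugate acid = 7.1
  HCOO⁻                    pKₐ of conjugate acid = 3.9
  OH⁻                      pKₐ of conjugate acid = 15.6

Lower conjugate-acid pKₐ ⇒ weaker base ⇒ better leaving group.
Sorting by the given values: HCOO⁻ (3.9), HS⁻ (7.1), OH⁻ (15.6).

HCOO⁻ > HS⁻ > OH⁻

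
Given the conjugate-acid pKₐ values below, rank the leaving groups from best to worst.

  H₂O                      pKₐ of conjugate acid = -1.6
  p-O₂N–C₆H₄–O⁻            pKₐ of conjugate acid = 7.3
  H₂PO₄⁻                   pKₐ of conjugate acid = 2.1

Lower conjugate-acid pKₐ ⇒ weaker base ⇒ better leaving group.
Sorting by the given values: H₂O (-1.6), H₂PO₄⁻ (2.1), p-O₂N–C₆H₄–O⁻ (7.3).

H₂O > H₂PO₄⁻ > p-O₂N–C₆H₄–O⁻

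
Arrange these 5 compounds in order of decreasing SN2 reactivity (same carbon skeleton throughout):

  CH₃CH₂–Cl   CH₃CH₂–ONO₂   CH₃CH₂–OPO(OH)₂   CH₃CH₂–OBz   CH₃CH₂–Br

CH₃CH₂–Br > CH₃CH₂–Cl > CH₃CH₂–ONO₂ > CH₃CH₂–OPO(OH)₂ > CH₃CH₂–OBz

With the same alkyl group throughout, only the leaving group differentiates the rates.
Rank by basicity of the departing species: weakest base leaves most easily.
CH₃CH₂–Br loses Br⁻: pKₐ(HBr) ≈ -9
CH₃CH₂–Cl loses Cl⁻: pKₐ(HCl) ≈ -7
CH₃CH₂–ONO₂ loses NO₃⁻: pKₐ(HNO₃) ≈ -1.3
CH₃CH₂–OPO(OH)₂ loses H₂PO₄⁻: pKₐ(H₃PO₄) ≈ 2.1
CH₃CH₂–OBz loses PhCOO⁻: pKₐ(C₆H₅COOH) ≈ 4.2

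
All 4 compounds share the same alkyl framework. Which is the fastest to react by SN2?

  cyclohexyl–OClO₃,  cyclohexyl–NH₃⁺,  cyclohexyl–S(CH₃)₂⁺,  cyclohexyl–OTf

cyclohexyl–OTf

Same R in every case — rank the leaving groups.
A good leaving group is a weak base: the lower the pKₐ of its conjugate acid, the more readily it departs.
cyclohexyl–OTf loses OTf⁻: pKₐ(CF₃SO₃H (triflic acid)) ≈ -14
cyclohexyl–OClO₃ loses ClO₄⁻: pKₐ(HClO₄) ≈ -10
cyclohexyl–S(CH₃)₂⁺ loses SR'₂: pKₐ(R'₂SH⁺) ≈ -7
cyclohexyl–NH₃⁺ loses NH₃: pKₐ(NH₄⁺) ≈ 9.2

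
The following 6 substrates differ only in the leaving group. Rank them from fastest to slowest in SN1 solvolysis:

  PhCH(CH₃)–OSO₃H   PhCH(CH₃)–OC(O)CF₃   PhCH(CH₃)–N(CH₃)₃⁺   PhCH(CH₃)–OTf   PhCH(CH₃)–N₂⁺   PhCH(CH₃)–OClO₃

The skeletons are identical, so relative rate is governed entirely by leaving-group ability.
Rank by basicity of the departing species: weakest base leaves most easily.
PhCH(CH₃)–N₂⁺ loses N₂: no meaningful conjugate acid; N₂ departs as an exceptionally stable neutral molecule
PhCH(CH₃)–OTf loses OTf⁻: pKₐ(CF₃SO₃H (triflic acid)) ≈ -14
PhCH(CH₃)–OClO₃ loses ClO₄⁻: pKₐ(HClO₄) ≈ -10
PhCH(CH₃)–OSO₃H loses HSO₄⁻: pKₐ(H₂SO₄) ≈ -3
PhCH(CH₃)–OC(O)CF₃ loses CF₃COO⁻: pKₐ(CF₃COOH) ≈ 0.2
PhCH(CH₃)–N(CH₃)₃⁺ loses NR'₃: pKₐ(R'₃NH⁺) ≈ 10.7

PhCH(CH₃)–N₂⁺ > PhCH(CH₃)–OTf > PhCH(CH₃)–OClO₃ > PhCH(CH₃)–OSO₃H > PhCH(CH₃)–OC(O)CF₃ > PhCH(CH₃)–N(CH₃)₃⁺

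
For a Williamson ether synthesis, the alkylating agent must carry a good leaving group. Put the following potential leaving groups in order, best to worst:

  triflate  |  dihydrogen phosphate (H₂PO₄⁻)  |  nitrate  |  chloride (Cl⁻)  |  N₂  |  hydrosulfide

N₂ > triflate > chloride (Cl⁻) > nitrate > dihydrogen phosphate (H₂PO₄⁻) > hydrosulfide

Rank by basicity of the departing species: weakest base leaves most easily.
N₂: no meaningful conjugate acid; N₂ departs as an exceptionally stable neutral molecule
triflate: pKₐ(CF₃SO₃H (triflic acid)) ≈ -14
chloride (Cl⁻): pKₐ(HCl) ≈ -7
nitrate: pKₐ(HNO₃) ≈ -1.3
dihydrogen phosphate (H₂PO₄⁻): pKₐ(H₃PO₄) ≈ 2.1
hydrosulfide: pKₐ(H₂S) ≈ 7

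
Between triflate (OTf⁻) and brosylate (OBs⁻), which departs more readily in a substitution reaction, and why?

triflate (OTf⁻)

triflate (OTf⁻) is the better leaving group.
pKₐ(CF₃SO₃H (triflic acid)) ≈ -14 versus pKₐ(p-BrC₆H₄SO₃H) ≈ -2.8: triflate (OTf⁻) is the much weaker base.
Charge spread over three oxygens and a CF₃ group; the premier leaving group in synthesis.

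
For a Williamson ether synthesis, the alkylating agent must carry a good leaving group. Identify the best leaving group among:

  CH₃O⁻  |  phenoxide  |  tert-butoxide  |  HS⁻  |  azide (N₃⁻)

azide (N₃⁻)

Rank by basicity of the departing species: weakest base leaves most easily.
azide (N₃⁻): pKₐ(HN₃) ≈ 4.7
HS⁻: pKₐ(H₂S) ≈ 7
phenoxide: pKₐ(C₆H₅OH (phenol)) ≈ 10
CH₃O⁻: pKₐ(CH₃OH) ≈ 15.5
tert-butoxide: pKₐ(t-BuOH) ≈ 18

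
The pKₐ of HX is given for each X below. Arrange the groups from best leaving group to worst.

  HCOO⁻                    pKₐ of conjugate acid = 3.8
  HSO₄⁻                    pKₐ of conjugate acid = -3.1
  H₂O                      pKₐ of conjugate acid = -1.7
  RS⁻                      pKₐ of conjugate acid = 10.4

Lower conjugate-acid pKₐ ⇒ weaker base ⇒ better leaving group.
Sorting by the given values: HSO₄⁻ (-3.1), H₂O (-1.7), HCOO⁻ (3.8), RS⁻ (10.4).

HSO₄⁻ > H₂O > HCOO⁻ > RS⁻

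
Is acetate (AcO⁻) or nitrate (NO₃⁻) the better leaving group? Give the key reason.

nitrate (NO₃⁻) is the better leaving group.
pKₐ(HNO₃) ≈ -1.3 versus pKₐ(CH₃COOH) ≈ 4.8: nitrate (NO₃⁻) is the much weaker base.
Resonance-delocalised over three oxygens.

nitrate (NO₃⁻)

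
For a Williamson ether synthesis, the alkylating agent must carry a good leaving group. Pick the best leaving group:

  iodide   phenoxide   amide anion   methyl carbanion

iodide

Leaving-group ability tracks the stability of the departed species; conjugate-acid pKₐ is the usual yardstick (lower pKₐ → better LG).
iodide: pKₐ(HI) ≈ -10
phenoxide: pKₐ(C₆H₅OH (phenol)) ≈ 10
amide anion: pKₐ(NH₃) ≈ 38
methyl carbanion: pKₐ(CH₄) ≈ 48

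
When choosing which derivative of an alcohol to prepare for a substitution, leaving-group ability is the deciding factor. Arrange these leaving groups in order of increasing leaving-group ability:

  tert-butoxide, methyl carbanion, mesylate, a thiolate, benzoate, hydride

methyl carbanion < hydride < tert-butoxide < a thiolate < benzoate < mesylate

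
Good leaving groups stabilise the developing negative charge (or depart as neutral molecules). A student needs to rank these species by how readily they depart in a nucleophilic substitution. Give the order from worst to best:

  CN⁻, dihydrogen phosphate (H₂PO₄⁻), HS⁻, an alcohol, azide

CN⁻ < HS⁻ < azide < dihydrogen phosphate (H₂PO₄⁻) < an alcohol

The more stable X⁻ (or X) is on its own — i.e. the weaker a base it is — the better a leaving group it makes.
an alcohol: pKₐ(R'OH₂⁺) ≈ -2.4 — neutral; leaves from a protonated ether (an oxonium ion, R–O(H)R'⁺)
dihydrogen phosphate (H₂PO₄⁻): pKₐ(H₃PO₄) ≈ 2.1 — moderate base; biological leaving group after further activation
azide: pKₐ(HN₃) ≈ 4.7 — linear, resonance-stabilised
HS⁻: pKₐ(H₂S) ≈ 7 — larger and more polarisable than the oxygen analogue
CN⁻: pKₐ(HCN) ≈ 9.2 — sp carbon stabilises the charge somewhat, but still a poor LG
The question asks for worst first, so the sequence is read in increasing leaving-group ability.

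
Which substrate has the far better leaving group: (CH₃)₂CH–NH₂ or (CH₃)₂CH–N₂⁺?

(CH₃)₂CH–N₂⁺

From (CH₃)₂CH–NH₂ the departing group would be NH₂⁻ (pKₐ(NH₃) ≈ 38). Extremely strong base; never a leaving group.
From (CH₃)₂CH–N₂⁺ the leaving group is N₂ (no meaningful conjugate acid; N₂ departs as an exceptionally stable neutral molecule).
(In practice (CH₃)₂CH–N₂⁺ is made from (CH₃)₂CH–NH₂ by diazotisation (NaNO₂ / HCl, 0 °C), generating a diazonium salt that expels N₂.)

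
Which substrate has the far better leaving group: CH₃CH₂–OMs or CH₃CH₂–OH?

CH₃CH₂–OMs

From CH₃CH₂–OH the departing group would be OH⁻ (pKₐ(H₂O) ≈ 15.7). Strong base; essentially never leaves without prior activation.
From CH₃CH₂–OMs the leaving group is OMs⁻ (pKₐ(CH₃SO₃H (MsOH)) ≈ -1.9). Resonance-delocalised alkanesulfonate.
(In practice CH₃CH₂–OMs is made from CH₃CH₂–OH by treatment with MsCl / Et₃N, converting the hydroxyl into a mesylate.)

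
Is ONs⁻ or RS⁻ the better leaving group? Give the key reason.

ONs⁻

ONs⁻ is the better leaving group.
pKₐ(p-O₂NC₆H₄SO₃H) ≈ -3.5 versus pKₐ(RSH (a thiol)) ≈ 10.5: ONs⁻ is the much weaker base.
P-nitro group further stabilises the sulfonate.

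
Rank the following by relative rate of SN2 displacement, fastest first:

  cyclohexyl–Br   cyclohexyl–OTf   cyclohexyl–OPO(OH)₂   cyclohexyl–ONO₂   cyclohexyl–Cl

cyclohexyl–OTf > cyclohexyl–Br > cyclohexyl–Cl > cyclohexyl–ONO₂ > cyclohexyl–OPO(OH)₂

Identical carbon frameworks mean the comparison reduces to leaving-group quality.
The more stable X⁻ (or X) is on its own — i.e. the weaker a base it is — the better a leaving group it makes.
cyclohexyl–OTf loses OTf⁻: pKₐ(CF₃SO₃H (triflic acid)) ≈ -14
cyclohexyl–Br loses Br⁻: pKₐ(HBr) ≈ -9
cyclohexyl–Cl loses Cl⁻: pKₐ(HCl) ≈ -7
cyclohexyl–ONO₂ loses NO₃⁻: pKₐ(HNO₃) ≈ -1.3
cyclohexyl–OPO(OH)₂ loses H₂PO₄⁻: pKₐ(H₃PO₄) ≈ 2.1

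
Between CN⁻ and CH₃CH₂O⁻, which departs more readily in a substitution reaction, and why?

CN⁻

CN⁻ is the better leaving group.
pKₐ(HCN) ≈ 9.2 versus pKₐ(CH₃CH₂OH) ≈ 16: CN⁻ is the much weaker base.
Sp carbon stabilises the charge somewhat, but still a poor LG.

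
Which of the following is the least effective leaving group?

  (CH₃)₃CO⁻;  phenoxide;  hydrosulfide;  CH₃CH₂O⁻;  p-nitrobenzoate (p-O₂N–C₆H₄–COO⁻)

(CH₃)₃CO⁻

A good leaving group is a weak base: the lower the pKₐ of its conjugate acid, the more readily it departs.
p-nitrobenzoate (p-O₂N–C₆H₄–COO⁻): pKₐ(p-nitrobenzoic acid) ≈ 3.4
hydrosulfide: pKₐ(H₂S) ≈ 7
phenoxide: pKₐ(C₆H₅OH (phenol)) ≈ 10
CH₃CH₂O⁻: pKₐ(CH₃CH₂OH) ≈ 16
(CH₃)₃CO⁻: pKₐ(t-BuOH) ≈ 18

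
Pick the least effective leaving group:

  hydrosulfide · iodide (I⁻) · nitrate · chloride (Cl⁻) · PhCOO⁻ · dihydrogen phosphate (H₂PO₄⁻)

hydrosulfide

A good leaving group is a weak base: the lower the pKₐ of its conjugate acid, the more readily it departs.
iodide (I⁻): pKₐ(HI) ≈ -10
chloride (Cl⁻): pKₐ(HCl) ≈ -7
nitrate: pKₐ(HNO₃) ≈ -1.3
dihydrogen phosphate (H₂PO₄⁻): pKₐ(H₃PO₄) ≈ 2.1
PhCOO⁻: pKₐ(C₆H₅COOH) ≈ 4.2
hydrosulfide: pKₐ(H₂S) ≈ 7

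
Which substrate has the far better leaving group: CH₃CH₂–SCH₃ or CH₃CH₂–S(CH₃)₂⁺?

From CH₃CH₂–SCH₃ the departing group would be RS⁻ (pKₐ(RSH (a thiol)) ≈ 10.5). Moderately basic; rarely leaves without activation.
From CH₃CH₂–S(CH₃)₂⁺ the leaving group is SR'₂ (pKₐ(R'₂SH⁺) ≈ -7). Neutral; leaves from a sulfonium salt (R–SR'₂⁺).
(In practice CH₃CH₂–S(CH₃)₂⁺ is made from CH₃CH₂–SCH₃ by S-methylation with CH₃I, allowing neutral dimethyl sulfide, rather than methanethiolate, to depart.)

CH₃CH₂–S(CH₃)₂⁺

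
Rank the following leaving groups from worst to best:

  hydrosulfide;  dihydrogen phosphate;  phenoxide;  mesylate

phenoxide < hydrosulfide < dihydrogen phosphate < mesylate

The more stable X⁻ (or X) is on its own — i.e. the weaker a base it is — the better a leaving group it makes.
mesylate: pKₐ(CH₃SO₃H (MsOH)) ≈ -1.9 — resonance-delocalised alkanesulfonate
dihydrogen phosphate: pKₐ(H₃PO₄) ≈ 2.1 — moderate base; biological leaving group after further activation
hydrosulfide: pKₐ(H₂S) ≈ 7 — larger and more polarisable than the oxygen analogue
phenoxide: pKₐ(C₆H₅OH (phenol)) ≈ 10 — resonance into the ring helps, but still a poor LG
Reversing gives the worst-to-best order requested.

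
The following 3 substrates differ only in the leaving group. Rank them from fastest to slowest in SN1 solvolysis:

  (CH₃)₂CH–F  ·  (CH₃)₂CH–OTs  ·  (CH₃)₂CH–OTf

With the same alkyl group throughout, only the leaving group differentiates the rates.
The more stable X⁻ (or X) is on its own — i.e. the weaker a base it is — the better a leaving group it makes.
(CH₃)₂CH–OTf loses OTf⁻: pKₐ(CF₃SO₃H (triflic acid)) ≈ -14
(CH₃)₂CH–OTs loses OTs⁻: pKₐ(p-CH₃C₆H₄SO₃H (TsOH)) ≈ -2.8
(CH₃)₂CH–F loses F⁻: pKₐ(HF) ≈ 3.2

(CH₃)₂CH–OTf > (CH₃)₂CH–OTs > (CH₃)₂CH–F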